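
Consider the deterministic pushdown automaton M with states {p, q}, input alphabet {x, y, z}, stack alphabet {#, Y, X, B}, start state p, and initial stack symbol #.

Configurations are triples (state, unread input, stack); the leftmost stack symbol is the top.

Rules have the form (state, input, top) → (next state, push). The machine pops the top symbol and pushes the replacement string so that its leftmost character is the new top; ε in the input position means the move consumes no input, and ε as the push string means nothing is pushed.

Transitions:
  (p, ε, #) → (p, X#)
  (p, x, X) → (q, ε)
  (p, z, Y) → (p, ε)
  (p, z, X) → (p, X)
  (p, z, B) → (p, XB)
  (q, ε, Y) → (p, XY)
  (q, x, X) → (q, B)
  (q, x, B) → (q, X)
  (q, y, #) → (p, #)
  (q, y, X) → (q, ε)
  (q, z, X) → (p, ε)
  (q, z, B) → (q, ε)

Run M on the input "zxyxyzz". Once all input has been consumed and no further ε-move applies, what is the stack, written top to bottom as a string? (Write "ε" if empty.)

X#

(p, zxyxyzz, #) ⊢ (p, zxyxyzz, X#) ⊢ (p, xyxyzz, X#) ⊢ (q, yxyzz, #) ⊢ (p, xyzz, #) ⊢ (p, xyzz, X#) ⊢ (q, yzz, #) ⊢ (p, zz, #) ⊢ (p, zz, X#) ⊢ (p, z, X#) ⊢ (p, ε, X#)
All input consumed in state p with stack X#.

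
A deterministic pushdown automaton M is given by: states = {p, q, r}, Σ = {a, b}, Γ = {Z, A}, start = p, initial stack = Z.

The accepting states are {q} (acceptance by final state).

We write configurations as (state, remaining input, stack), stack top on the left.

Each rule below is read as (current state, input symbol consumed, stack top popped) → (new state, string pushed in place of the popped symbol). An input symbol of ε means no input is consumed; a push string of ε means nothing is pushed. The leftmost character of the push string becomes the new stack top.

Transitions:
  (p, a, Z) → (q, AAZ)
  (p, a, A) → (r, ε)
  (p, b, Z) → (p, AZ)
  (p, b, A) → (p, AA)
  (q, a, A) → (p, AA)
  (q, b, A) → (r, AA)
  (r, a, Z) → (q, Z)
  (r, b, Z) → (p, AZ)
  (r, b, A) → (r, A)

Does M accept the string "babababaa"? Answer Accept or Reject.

Accept

(p, babababaa, Z) ⊢ (p, abababaa, AZ) ⊢ (r, bababaa, Z) ⊢ (p, ababaa, AZ) ⊢ (r, babaa, Z) ⊢ (p, abaa, AZ) ⊢ (r, baa, Z) ⊢ (p, aa, AZ) ⊢ (r, a, Z) ⊢ (q, ε, Z)
All input consumed; state q ∈ F.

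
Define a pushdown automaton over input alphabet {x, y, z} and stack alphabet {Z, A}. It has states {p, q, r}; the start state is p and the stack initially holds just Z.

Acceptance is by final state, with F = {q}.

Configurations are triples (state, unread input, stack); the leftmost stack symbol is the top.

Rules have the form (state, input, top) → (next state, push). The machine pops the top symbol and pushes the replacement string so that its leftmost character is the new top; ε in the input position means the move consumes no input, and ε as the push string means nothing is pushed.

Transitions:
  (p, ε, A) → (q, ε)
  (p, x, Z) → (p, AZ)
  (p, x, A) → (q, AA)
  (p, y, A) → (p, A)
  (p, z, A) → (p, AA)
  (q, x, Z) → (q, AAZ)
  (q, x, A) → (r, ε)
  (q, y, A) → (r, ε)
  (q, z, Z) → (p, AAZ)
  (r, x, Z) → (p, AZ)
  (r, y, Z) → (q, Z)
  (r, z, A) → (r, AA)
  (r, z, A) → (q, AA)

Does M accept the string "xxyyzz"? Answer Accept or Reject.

No computation consumes all input and reaches a final state.

Reject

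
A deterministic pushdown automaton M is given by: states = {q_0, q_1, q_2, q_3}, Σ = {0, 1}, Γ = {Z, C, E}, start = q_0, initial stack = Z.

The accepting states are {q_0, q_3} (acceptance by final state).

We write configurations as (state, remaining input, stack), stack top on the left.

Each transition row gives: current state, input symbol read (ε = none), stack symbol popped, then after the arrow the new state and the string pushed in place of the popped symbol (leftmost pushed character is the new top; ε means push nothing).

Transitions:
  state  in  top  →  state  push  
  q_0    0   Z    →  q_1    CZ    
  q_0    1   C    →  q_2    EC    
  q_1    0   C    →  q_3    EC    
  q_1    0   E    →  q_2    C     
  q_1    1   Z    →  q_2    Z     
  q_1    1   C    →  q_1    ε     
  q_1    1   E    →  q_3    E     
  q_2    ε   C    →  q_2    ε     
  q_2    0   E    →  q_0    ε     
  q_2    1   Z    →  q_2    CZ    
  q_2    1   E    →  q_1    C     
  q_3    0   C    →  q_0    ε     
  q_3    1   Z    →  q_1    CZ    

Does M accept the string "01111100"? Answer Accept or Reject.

Reject

(q_0, 01111100, Z)
  read 0, top Z: go to q_1, push CZ → (q_1, 1111100, CZ)
  read 1, top C: go to q_1, push ε → (q_1, 111100, Z)
  read 1, top Z: go to q_2, push Z → (q_2, 11100, Z)
  read 1, top Z: go to q_2, push CZ → (q_2, 1100, CZ)
  ε-move, top C: go to q_2, push ε → (q_2, 1100, Z)
  read 1, top Z: go to q_2, push CZ → (q_2, 100, CZ)
  ε-move, top C: go to q_2, push ε → (q_2, 100, Z)
  read 1, top Z: go to q_2, push CZ → (q_2, 00, CZ)
  ε-move, top C: go to q_2, push ε → (q_2, 00, Z)
No transition applies at (q_2, 00, Z); input not fully consumed.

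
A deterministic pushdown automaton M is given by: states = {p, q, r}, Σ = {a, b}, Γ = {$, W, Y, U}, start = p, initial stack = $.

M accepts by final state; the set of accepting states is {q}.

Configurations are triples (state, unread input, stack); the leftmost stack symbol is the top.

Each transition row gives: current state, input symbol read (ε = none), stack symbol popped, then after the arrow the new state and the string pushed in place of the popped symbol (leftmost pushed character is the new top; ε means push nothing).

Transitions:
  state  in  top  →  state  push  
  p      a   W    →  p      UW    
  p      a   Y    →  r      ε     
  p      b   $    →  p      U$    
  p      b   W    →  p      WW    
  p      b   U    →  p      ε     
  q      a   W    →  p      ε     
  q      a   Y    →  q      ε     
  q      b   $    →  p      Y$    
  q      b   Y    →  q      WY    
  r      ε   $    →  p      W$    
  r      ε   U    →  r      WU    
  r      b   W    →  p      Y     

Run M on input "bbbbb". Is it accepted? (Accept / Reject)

Reject

(p, bbbbb, $)
  read b, top $: go to p, push U$ → (p, bbbb, U$)
  read b, top U: go to p, push ε → (p, bbb, $)
  read b, top $: go to p, push U$ → (p, bb, U$)
  read b, top U: go to p, push ε → (p, b, $)
  read b, top $: go to p, push U$ → (p, ε, U$)
All input consumed; state p ∉ F and no further ε-move applies.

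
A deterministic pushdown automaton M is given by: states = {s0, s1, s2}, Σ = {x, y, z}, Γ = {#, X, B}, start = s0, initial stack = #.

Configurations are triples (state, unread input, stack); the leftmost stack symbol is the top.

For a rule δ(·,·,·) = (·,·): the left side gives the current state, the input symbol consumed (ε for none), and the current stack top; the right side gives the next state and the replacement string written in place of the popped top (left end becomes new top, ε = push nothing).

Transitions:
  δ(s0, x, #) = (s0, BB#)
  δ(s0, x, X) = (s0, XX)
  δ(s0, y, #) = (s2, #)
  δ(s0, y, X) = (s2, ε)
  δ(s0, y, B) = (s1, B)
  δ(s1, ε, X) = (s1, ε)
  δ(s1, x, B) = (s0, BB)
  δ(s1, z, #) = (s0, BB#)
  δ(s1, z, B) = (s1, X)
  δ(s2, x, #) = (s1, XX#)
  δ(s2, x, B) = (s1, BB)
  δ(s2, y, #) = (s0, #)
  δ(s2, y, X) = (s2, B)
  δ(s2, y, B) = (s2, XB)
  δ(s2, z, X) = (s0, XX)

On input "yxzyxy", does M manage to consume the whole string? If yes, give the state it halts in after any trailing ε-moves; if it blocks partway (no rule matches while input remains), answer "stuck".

(s0, yxzyxy, #)
  read y, top #: go to s2, push # → (s2, xzyxy, #)
  read x, top #: go to s1, push XX# → (s1, zyxy, XX#)
  ε-move, top X: go to s1, push ε → (s1, zyxy, X#)
  ε-move, top X: go to s1, push ε → (s1, zyxy, #)
  read z, top #: go to s0, push BB# → (s0, yxy, BB#)
  read y, top B: go to s1, push B → (s1, xy, BB#)
  read x, top B: go to s0, push BB → (s0, y, BBB#)
  read y, top B: go to s1, push B → (s1, ε, BBB#)
All input consumed; M is in state s1.

s1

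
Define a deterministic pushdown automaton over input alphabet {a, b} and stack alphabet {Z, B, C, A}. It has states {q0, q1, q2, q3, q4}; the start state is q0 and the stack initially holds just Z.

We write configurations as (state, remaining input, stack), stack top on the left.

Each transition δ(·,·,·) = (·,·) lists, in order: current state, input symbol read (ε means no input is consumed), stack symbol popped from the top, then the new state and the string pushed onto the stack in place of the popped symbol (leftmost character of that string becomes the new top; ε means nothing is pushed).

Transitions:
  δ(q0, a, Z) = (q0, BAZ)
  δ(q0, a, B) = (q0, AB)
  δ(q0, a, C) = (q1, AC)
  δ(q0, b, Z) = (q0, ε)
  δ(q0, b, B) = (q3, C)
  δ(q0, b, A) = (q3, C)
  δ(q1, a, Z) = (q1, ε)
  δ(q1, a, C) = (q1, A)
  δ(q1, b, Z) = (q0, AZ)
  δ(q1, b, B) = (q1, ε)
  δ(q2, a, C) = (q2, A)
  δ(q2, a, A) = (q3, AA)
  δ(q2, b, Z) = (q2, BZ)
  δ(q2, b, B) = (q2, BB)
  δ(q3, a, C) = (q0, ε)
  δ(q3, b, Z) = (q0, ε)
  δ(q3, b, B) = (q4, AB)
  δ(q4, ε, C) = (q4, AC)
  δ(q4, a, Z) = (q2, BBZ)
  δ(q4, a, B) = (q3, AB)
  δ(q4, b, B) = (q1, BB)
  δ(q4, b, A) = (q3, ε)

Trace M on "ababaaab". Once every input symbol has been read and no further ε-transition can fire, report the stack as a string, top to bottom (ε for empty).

(q0, ababaaab, Z)
  read a, top Z: go to q0, push BAZ → (q0, babaaab, BAZ)
  read b, top B: go to q3, push C → (q3, abaaab, CAZ)
  read a, top C: go to q0, push ε → (q0, baaab, AZ)
  read b, top A: go to q3, push C → (q3, aaab, CZ)
  read a, top C: go to q0, push ε → (q0, aab, Z)
  read a, top Z: go to q0, push BAZ → (q0, ab, BAZ)
  read a, top B: go to q0, push AB → (q0, b, ABAZ)
  read b, top A: go to q3, push C → (q3, ε, CBAZ)
All input consumed in state q3 with stack CBAZ.

CBAZ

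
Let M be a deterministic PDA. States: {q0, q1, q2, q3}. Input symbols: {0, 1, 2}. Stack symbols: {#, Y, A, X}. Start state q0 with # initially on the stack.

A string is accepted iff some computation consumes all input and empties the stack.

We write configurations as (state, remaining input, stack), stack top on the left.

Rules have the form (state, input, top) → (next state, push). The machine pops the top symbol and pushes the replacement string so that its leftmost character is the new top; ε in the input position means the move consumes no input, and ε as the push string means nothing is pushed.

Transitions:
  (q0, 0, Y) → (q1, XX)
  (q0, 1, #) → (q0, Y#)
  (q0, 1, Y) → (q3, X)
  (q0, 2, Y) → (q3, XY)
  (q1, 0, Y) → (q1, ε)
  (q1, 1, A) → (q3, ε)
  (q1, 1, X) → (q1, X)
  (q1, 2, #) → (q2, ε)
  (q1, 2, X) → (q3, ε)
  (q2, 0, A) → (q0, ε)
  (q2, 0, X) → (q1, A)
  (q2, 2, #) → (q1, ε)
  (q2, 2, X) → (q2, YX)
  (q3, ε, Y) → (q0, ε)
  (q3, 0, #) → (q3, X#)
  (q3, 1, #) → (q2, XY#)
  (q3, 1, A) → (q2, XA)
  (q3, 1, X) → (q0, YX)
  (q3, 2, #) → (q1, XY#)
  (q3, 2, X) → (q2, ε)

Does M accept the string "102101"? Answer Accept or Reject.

(q0, 102101, #)
  read 1, top #: go to q0, push Y# → (q0, 02101, Y#)
  read 0, top Y: go to q1, push XX → (q1, 2101, XX#)
  read 2, top X: go to q3, push ε → (q3, 101, X#)
  read 1, top X: go to q0, push YX → (q0, 01, YX#)
  read 0, top Y: go to q1, push XX → (q1, 1, XXX#)
  read 1, top X: go to q1, push X → (q1, ε, XXX#)
All input consumed; stack is XXX#, not empty, and no further ε-move applies.

Reject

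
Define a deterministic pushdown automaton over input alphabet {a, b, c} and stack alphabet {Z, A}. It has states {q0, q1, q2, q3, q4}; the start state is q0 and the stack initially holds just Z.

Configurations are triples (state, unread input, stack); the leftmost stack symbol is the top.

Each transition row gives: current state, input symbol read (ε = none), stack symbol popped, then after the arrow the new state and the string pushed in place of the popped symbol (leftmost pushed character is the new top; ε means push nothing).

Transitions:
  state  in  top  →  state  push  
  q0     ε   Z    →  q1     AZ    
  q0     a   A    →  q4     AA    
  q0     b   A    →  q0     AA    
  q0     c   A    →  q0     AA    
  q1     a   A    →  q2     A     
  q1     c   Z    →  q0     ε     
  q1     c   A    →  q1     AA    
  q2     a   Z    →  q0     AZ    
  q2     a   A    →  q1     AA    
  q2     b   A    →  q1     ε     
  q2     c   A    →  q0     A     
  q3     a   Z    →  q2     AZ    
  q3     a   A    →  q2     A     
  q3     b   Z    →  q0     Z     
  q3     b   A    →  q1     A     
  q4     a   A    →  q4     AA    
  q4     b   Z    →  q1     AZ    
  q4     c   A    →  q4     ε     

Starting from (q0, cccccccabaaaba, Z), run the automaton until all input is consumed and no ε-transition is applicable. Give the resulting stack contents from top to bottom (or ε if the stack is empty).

(q0, cccccccabaaaba, Z) ⊢ (q1, cccccccabaaaba, AZ) ⊢ (q1, ccccccabaaaba, AAZ) ⊢ (q1, cccccabaaaba, AAAZ) ⊢ (q1, ccccabaaaba, AAAAZ) ⊢ (q1, cccabaaaba, AAAAAZ) ⊢ (q1, ccabaaaba, AAAAAAZ) ⊢ (q1, cabaaaba, AAAAAAAZ) ⊢ (q1, abaaaba, AAAAAAAAZ) ⊢ (q2, baaaba, AAAAAAAAZ) ⊢ (q1, aaaba, AAAAAAAZ) ⊢ (q2, aaba, AAAAAAAZ) ⊢ (q1, aba, AAAAAAAAZ) ⊢ (q2, ba, AAAAAAAAZ) ⊢ (q1, a, AAAAAAAZ) ⊢ (q2, ε, AAAAAAAZ)
All input consumed in state q2 with stack AAAAAAAZ.

AAAAAAAZ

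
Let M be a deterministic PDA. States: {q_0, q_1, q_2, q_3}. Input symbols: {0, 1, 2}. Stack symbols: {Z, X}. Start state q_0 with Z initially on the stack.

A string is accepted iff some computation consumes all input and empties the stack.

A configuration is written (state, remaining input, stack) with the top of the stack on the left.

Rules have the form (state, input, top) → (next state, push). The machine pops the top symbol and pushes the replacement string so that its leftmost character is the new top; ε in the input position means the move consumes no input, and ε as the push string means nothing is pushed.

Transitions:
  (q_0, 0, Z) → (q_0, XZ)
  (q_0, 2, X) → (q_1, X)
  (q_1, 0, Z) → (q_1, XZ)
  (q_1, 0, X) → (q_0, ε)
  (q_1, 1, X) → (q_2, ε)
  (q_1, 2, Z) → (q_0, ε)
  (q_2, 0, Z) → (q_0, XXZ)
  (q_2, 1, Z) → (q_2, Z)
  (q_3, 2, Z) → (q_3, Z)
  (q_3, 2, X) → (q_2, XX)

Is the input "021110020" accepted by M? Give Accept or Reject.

Reject

(q_0, 021110020, Z)
  read 0, top Z: go to q_0, push XZ → (q_0, 21110020, XZ)
  read 2, top X: go to q_1, push X → (q_1, 1110020, XZ)
  read 1, top X: go to q_2, push ε → (q_2, 110020, Z)
  read 1, top Z: go to q_2, push Z → (q_2, 10020, Z)
  read 1, top Z: go to q_2, push Z → (q_2, 0020, Z)
  read 0, top Z: go to q_0, push XXZ → (q_0, 020, XXZ)
No transition applies at (q_0, 020, XXZ); input not fully consumed.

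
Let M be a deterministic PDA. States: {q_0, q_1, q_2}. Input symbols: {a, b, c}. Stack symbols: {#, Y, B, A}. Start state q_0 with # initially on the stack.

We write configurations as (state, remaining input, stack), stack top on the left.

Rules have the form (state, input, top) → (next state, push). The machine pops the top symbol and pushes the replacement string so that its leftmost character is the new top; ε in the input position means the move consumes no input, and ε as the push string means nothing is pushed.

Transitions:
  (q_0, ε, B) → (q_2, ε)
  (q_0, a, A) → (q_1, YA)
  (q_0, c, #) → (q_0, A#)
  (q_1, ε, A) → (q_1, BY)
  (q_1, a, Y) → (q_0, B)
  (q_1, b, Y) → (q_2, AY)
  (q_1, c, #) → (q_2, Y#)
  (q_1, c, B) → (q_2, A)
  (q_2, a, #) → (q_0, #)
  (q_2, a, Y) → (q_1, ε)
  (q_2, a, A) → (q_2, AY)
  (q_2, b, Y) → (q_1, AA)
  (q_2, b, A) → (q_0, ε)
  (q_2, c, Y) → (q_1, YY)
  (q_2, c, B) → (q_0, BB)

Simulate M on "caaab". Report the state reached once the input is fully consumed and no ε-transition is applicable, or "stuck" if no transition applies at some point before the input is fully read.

(q_0, caaab, #)
  read c, top #: go to q_0, push A# → (q_0, aaab, A#)
  read a, top A: go to q_1, push YA → (q_1, aab, YA#)
  read a, top Y: go to q_0, push B → (q_0, ab, BA#)
  ε-move, top B: go to q_2, push ε → (q_2, ab, A#)
  read a, top A: go to q_2, push AY → (q_2, b, AY#)
  read b, top A: go to q_0, push ε → (q_0, ε, Y#)
All input consumed; M is in state q_0.

q_0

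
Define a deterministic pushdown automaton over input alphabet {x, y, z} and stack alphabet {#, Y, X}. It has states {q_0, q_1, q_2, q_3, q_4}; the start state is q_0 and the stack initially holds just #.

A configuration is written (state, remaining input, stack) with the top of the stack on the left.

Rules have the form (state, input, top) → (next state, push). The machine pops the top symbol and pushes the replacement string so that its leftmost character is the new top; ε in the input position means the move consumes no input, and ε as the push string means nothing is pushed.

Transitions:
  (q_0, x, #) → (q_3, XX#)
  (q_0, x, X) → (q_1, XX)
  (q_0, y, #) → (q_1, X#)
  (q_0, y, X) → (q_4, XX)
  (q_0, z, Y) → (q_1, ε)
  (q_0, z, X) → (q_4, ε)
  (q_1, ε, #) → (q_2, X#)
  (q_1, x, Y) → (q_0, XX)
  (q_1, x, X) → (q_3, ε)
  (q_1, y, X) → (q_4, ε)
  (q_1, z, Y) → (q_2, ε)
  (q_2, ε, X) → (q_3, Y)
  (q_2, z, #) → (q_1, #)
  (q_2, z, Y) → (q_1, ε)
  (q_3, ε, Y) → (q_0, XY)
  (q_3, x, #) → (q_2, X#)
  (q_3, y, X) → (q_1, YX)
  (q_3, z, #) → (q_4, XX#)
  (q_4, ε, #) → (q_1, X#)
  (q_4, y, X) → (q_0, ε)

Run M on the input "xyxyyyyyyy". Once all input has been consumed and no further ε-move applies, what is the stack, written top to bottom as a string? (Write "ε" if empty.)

(q_0, xyxyyyyyyy, #)
  read x, top #: go to q_3, push XX# → (q_3, yxyyyyyyy, XX#)
  read y, top X: go to q_1, push YX → (q_1, xyyyyyyy, YXX#)
  read x, top Y: go to q_0, push XX → (q_0, yyyyyyy, XXXX#)
  read y, top X: go to q_4, push XX → (q_4, yyyyyy, XXXXX#)
  read y, top X: go to q_0, push ε → (q_0, yyyyy, XXXX#)
  read y, top X: go to q_4, push XX → (q_4, yyyy, XXXXX#)
  read y, top X: go to q_0, push ε → (q_0, yyy, XXXX#)
  read y, top X: go to q_4, push XX → (q_4, yy, XXXXX#)
  read y, top X: go to q_0, push ε → (q_0, y, XXXX#)
  read y, top X: go to q_4, push XX → (q_4, ε, XXXXX#)
All input consumed in state q_4 with stack XXXXX#.

XXXXX#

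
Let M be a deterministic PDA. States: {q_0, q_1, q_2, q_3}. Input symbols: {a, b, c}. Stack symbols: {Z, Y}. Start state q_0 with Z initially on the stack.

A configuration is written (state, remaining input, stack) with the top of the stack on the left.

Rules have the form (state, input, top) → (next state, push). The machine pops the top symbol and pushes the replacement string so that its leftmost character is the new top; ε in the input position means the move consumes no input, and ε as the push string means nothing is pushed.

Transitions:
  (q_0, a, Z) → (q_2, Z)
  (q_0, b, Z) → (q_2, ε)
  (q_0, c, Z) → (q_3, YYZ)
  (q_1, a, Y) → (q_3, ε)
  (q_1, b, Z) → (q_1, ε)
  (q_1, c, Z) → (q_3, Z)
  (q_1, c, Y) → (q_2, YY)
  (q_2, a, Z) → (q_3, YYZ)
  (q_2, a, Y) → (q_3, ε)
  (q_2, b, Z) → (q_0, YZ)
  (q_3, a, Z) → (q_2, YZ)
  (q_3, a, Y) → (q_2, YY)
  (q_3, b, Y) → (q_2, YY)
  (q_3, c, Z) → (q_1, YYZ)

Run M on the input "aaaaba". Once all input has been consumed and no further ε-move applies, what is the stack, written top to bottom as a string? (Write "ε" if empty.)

YYZ

(q_0, aaaaba, Z)
  read a, top Z: go to q_2, push Z → (q_2, aaaba, Z)
  read a, top Z: go to q_3, push YYZ → (q_3, aaba, YYZ)
  read a, top Y: go to q_2, push YY → (q_2, aba, YYYZ)
  read a, top Y: go to q_3, push ε → (q_3, ba, YYZ)
  read b, top Y: go to q_2, push YY → (q_2, a, YYYZ)
  read a, top Y: go to q_3, push ε → (q_3, ε, YYZ)
All input consumed in state q_3 with stack YYZ.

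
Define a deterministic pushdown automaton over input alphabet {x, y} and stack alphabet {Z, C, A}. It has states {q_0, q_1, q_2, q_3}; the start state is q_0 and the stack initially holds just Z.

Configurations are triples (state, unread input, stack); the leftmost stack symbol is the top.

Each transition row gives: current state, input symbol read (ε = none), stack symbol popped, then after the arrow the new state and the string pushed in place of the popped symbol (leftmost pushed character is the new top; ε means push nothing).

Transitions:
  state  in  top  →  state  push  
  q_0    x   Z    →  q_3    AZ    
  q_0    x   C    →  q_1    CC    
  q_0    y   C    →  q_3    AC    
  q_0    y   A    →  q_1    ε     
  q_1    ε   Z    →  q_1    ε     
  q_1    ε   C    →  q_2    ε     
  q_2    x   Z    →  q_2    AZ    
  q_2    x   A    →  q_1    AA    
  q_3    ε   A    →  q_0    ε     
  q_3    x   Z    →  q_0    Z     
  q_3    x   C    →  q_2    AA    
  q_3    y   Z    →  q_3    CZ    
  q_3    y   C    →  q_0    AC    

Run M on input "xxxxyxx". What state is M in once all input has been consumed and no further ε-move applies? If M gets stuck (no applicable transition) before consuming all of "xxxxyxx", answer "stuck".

stuck

(q_0, xxxxyxx, Z) ⊢ (q_3, xxxyxx, AZ) ⊢ (q_0, xxxyxx, Z) ⊢ (q_3, xxyxx, AZ) ⊢ (q_0, xxyxx, Z) ⊢ (q_3, xyxx, AZ) ⊢ (q_0, xyxx, Z) ⊢ (q_3, yxx, AZ) ⊢ (q_0, yxx, Z)
No transition for (q_0, y, top Z); M blocks with input yxx remaining.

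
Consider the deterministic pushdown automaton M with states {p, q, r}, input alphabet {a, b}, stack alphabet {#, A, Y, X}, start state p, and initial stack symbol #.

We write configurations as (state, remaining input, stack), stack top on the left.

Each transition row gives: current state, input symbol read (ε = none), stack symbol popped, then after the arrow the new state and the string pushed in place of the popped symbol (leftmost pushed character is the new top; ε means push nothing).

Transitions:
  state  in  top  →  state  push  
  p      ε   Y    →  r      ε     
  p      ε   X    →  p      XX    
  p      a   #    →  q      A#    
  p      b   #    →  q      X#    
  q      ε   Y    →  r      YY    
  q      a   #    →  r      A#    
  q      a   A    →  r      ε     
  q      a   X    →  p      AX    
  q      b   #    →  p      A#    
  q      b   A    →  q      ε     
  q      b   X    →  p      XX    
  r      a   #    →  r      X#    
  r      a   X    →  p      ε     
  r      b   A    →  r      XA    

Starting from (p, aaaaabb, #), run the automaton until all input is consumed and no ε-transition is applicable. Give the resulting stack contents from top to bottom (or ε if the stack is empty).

A#

(p, aaaaabb, #)
  read a, top #: go to q, push A# → (q, aaaabb, A#)
  read a, top A: go to r, push ε → (r, aaabb, #)
  read a, top #: go to r, push X# → (r, aabb, X#)
  read a, top X: go to p, push ε → (p, abb, #)
  read a, top #: go to q, push A# → (q, bb, A#)
  read b, top A: go to q, push ε → (q, b, #)
  read b, top #: go to p, push A# → (p, ε, A#)
All input consumed in state p with stack A#.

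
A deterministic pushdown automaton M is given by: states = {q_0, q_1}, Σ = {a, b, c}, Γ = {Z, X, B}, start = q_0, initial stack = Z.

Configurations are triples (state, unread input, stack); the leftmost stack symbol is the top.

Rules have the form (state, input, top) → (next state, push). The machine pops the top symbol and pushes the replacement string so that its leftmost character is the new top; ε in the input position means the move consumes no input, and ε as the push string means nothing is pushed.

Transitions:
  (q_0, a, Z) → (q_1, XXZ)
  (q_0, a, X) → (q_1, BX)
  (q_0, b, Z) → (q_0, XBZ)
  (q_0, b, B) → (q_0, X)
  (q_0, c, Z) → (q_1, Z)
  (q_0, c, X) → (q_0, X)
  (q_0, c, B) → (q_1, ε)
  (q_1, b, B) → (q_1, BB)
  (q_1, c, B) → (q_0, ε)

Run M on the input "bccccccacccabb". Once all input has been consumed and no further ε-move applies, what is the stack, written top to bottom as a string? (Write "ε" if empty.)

(q_0, bccccccacccabb, Z)
  read b, top Z: go to q_0, push XBZ → (q_0, ccccccacccabb, XBZ)
  read c, top X: go to q_0, push X → (q_0, cccccacccabb, XBZ)
  read c, top X: go to q_0, push X → (q_0, ccccacccabb, XBZ)
  read c, top X: go to q_0, push X → (q_0, cccacccabb, XBZ)
  read c, top X: go to q_0, push X → (q_0, ccacccabb, XBZ)
  read c, top X: go to q_0, push X → (q_0, cacccabb, XBZ)
  read c, top X: go to q_0, push X → (q_0, acccabb, XBZ)
  read a, top X: go to q_1, push BX → (q_1, cccabb, BXBZ)
  read c, top B: go to q_0, push ε → (q_0, ccabb, XBZ)
  read c, top X: go to q_0, push X → (q_0, cabb, XBZ)
  read c, top X: go to q_0, push X → (q_0, abb, XBZ)
  read a, top X: go to q_1, push BX → (q_1, bb, BXBZ)
  read b, top B: go to q_1, push BB → (q_1, b, BBXBZ)
  read b, top B: go to q_1, push BB → (q_1, ε, BBBXBZ)
All input consumed in state q_1 with stack BBBXBZ.

BBBXBZ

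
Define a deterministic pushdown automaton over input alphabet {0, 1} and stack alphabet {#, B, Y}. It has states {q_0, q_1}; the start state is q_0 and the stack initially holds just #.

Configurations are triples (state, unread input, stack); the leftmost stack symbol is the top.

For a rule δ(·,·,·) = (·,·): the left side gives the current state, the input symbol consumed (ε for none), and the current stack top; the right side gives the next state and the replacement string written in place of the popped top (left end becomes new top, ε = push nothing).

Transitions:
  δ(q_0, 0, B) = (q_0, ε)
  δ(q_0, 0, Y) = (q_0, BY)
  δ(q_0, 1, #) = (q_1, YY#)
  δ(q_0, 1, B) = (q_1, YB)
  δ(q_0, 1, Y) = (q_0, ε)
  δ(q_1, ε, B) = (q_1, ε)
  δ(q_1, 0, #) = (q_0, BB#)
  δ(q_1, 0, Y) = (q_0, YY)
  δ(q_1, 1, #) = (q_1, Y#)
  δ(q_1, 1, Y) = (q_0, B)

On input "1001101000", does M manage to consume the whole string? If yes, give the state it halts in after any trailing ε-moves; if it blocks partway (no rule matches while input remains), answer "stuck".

q_0

(q_0, 1001101000, #)
  read 1, top #: go to q_1, push YY# → (q_1, 001101000, YY#)
  read 0, top Y: go to q_0, push YY → (q_0, 01101000, YYY#)
  read 0, top Y: go to q_0, push BY → (q_0, 1101000, BYYY#)
  read 1, top B: go to q_1, push YB → (q_1, 101000, YBYYY#)
  read 1, top Y: go to q_0, push B → (q_0, 01000, BBYYY#)
  read 0, top B: go to q_0, push ε → (q_0, 1000, BYYY#)
  read 1, top B: go to q_1, push YB → (q_1, 000, YBYYY#)
  read 0, top Y: go to q_0, push YY → (q_0, 00, YYBYYY#)
  read 0, top Y: go to q_0, push BY → (q_0, 0, BYYBYYY#)
  read 0, top B: go to q_0, push ε → (q_0, ε, YYBYYY#)
All input consumed; M is in state q_0.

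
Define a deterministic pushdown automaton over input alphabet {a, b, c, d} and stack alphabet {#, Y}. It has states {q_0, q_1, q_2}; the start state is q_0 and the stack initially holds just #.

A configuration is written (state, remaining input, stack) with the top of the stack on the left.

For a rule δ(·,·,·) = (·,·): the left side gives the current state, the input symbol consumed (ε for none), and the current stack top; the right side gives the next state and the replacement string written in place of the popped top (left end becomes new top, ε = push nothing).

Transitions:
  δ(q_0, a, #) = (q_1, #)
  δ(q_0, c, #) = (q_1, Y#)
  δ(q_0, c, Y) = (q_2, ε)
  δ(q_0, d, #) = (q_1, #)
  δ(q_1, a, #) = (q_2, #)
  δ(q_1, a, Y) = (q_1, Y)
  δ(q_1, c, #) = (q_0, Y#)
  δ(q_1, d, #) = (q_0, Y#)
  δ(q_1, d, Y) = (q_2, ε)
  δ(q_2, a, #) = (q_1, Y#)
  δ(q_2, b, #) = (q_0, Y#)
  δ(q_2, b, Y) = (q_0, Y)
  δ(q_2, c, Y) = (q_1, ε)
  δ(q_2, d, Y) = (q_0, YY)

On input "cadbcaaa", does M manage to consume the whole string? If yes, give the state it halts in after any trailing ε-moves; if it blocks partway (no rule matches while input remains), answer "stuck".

q_1

(q_0, cadbcaaa, #)
  read c, top #: go to q_1, push Y# → (q_1, adbcaaa, Y#)
  read a, top Y: go to q_1, push Y → (q_1, dbcaaa, Y#)
  read d, top Y: go to q_2, push ε → (q_2, bcaaa, #)
  read b, top #: go to q_0, push Y# → (q_0, caaa, Y#)
  read c, top Y: go to q_2, push ε → (q_2, aaa, #)
  read a, top #: go to q_1, push Y# → (q_1, aa, Y#)
  read a, top Y: go to q_1, push Y → (q_1, a, Y#)
  read a, top Y: go to q_1, push Y → (q_1, ε, Y#)
All input consumed; M is in state q_1.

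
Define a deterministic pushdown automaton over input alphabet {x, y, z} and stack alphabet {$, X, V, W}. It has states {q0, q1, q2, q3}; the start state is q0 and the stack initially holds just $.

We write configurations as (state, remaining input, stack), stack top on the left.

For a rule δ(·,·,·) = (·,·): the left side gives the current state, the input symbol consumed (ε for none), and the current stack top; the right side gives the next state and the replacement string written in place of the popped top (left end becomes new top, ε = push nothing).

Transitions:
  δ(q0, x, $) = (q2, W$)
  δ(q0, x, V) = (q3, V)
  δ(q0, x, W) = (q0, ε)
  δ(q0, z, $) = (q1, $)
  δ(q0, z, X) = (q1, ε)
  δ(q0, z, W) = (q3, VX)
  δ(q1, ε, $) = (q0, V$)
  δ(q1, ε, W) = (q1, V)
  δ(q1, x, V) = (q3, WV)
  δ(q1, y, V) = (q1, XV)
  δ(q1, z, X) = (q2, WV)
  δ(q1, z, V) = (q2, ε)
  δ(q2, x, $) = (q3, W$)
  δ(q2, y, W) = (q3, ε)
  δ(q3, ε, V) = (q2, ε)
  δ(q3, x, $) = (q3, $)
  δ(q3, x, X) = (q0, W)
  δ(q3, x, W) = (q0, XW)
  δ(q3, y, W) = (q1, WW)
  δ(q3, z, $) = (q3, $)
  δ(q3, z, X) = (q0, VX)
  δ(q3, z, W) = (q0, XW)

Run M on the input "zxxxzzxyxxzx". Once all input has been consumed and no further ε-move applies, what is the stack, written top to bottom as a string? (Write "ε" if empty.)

WVVW$

(q0, zxxxzzxyxxzx, $) ⊢ (q1, xxxzzxyxxzx, $) ⊢ (q0, xxxzzxyxxzx, V$) ⊢ (q3, xxzzxyxxzx, V$) ⊢ (q2, xxzzxyxxzx, $) ⊢ (q3, xzzxyxxzx, W$) ⊢ (q0, zzxyxxzx, XW$) ⊢ (q1, zxyxxzx, W$) ⊢ (q1, zxyxxzx, V$) ⊢ (q2, xyxxzx, $) ⊢ (q3, yxxzx, W$) ⊢ (q1, xxzx, WW$) ⊢ (q1, xxzx, VW$) ⊢ (q3, xzx, WVW$) ⊢ (q0, zx, XWVW$) ⊢ (q1, x, WVW$) ⊢ (q1, x, VVW$) ⊢ (q3, ε, WVVW$)
All input consumed in state q3 with stack WVVW$.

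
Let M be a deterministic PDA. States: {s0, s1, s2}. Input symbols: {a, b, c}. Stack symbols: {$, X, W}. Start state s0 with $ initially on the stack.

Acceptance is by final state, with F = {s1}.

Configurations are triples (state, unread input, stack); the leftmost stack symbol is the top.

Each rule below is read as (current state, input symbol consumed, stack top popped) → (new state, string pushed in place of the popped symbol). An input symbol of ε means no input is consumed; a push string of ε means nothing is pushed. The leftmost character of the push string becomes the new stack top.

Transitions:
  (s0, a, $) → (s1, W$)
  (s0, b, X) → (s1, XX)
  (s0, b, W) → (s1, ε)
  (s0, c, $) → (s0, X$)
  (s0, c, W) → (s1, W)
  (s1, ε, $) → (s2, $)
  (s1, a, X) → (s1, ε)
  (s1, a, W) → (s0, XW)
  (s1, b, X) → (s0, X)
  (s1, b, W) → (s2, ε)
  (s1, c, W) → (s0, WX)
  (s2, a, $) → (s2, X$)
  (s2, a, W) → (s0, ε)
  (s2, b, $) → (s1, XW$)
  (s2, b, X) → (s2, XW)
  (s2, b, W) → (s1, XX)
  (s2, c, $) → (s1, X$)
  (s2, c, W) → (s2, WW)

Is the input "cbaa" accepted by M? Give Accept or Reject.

Accept

(s0, cbaa, $)
  read c, top $: go to s0, push X$ → (s0, baa, X$)
  read b, top X: go to s1, push XX → (s1, aa, XX$)
  read a, top X: go to s1, push ε → (s1, a, X$)
  read a, top X: go to s1, push ε → (s1, ε, $)
All input consumed; state s1 ∈ F.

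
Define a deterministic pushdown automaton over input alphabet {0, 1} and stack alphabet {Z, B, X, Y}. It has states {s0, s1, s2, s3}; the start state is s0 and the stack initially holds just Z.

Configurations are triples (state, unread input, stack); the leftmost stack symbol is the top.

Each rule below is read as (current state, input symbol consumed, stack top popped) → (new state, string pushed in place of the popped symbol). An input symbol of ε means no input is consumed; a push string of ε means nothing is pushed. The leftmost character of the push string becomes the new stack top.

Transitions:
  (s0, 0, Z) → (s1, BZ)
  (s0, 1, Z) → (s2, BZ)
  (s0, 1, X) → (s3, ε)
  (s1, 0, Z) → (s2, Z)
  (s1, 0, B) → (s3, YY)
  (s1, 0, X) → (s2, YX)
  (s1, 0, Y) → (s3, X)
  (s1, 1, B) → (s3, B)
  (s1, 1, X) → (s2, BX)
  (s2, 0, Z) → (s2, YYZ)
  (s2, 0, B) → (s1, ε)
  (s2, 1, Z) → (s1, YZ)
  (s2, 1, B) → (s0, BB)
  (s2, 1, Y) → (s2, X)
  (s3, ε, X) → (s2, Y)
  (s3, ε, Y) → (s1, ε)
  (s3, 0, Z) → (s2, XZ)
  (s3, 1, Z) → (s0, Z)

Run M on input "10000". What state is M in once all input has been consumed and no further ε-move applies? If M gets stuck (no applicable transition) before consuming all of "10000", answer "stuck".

(s0, 10000, Z) ⊢ (s2, 0000, BZ) ⊢ (s1, 000, Z) ⊢ (s2, 00, Z) ⊢ (s2, 0, YYZ)
No transition for (s2, 0, top Y); M blocks with input 0 remaining.

stuck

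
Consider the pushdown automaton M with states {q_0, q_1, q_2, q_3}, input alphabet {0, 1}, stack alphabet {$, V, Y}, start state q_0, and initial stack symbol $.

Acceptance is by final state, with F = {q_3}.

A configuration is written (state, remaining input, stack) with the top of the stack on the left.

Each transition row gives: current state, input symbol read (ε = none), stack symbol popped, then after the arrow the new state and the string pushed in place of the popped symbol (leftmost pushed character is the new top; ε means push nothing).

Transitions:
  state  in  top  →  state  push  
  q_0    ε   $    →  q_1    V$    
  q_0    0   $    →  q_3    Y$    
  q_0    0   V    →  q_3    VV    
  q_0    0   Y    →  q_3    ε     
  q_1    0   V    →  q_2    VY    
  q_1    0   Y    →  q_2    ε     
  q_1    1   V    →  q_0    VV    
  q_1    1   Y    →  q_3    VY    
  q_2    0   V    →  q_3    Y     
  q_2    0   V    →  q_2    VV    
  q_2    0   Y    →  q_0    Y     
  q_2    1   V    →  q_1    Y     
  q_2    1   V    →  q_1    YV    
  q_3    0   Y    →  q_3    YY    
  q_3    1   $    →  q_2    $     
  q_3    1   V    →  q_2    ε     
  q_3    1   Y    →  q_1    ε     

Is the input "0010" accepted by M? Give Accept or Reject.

Reject

No computation consumes all input and reaches a final state.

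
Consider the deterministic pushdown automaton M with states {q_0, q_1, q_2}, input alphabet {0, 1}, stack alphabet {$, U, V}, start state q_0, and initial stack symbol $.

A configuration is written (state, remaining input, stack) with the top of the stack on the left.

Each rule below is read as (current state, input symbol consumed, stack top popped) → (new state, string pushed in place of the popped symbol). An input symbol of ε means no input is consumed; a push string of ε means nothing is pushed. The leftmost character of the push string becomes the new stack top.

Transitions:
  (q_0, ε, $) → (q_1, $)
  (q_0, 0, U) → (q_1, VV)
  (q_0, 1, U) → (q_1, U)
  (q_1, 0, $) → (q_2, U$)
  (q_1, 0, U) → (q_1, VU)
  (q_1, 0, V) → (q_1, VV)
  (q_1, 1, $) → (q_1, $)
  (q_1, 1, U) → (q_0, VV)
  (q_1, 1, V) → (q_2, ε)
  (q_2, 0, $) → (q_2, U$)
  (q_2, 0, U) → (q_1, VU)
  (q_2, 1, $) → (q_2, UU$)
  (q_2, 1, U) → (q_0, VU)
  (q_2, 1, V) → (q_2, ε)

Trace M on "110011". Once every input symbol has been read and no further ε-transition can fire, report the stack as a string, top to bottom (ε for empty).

(q_0, 110011, $) ⊢ (q_1, 110011, $) ⊢ (q_1, 10011, $) ⊢ (q_1, 0011, $) ⊢ (q_2, 011, U$) ⊢ (q_1, 11, VU$) ⊢ (q_2, 1, U$) ⊢ (q_0, ε, VU$)
All input consumed in state q_0 with stack VU$.

VU$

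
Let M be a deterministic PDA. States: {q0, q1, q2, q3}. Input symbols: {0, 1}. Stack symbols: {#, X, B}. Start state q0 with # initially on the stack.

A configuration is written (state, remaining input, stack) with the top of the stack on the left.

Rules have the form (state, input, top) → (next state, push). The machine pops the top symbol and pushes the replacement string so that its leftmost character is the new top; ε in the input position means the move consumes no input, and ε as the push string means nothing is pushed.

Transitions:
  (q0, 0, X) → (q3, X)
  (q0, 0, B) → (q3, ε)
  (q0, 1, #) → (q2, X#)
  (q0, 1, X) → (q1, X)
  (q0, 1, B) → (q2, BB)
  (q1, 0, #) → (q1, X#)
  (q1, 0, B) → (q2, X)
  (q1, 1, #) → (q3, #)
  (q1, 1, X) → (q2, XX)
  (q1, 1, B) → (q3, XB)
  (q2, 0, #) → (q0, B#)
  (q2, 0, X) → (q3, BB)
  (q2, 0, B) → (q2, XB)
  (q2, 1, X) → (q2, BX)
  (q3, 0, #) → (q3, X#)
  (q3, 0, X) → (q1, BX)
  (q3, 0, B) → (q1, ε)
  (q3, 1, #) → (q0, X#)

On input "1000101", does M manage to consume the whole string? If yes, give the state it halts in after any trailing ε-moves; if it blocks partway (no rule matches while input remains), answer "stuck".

q2

(q0, 1000101, #)
  read 1, top #: go to q2, push X# → (q2, 000101, X#)
  read 0, top X: go to q3, push BB → (q3, 00101, BB#)
  read 0, top B: go to q1, push ε → (q1, 0101, B#)
  read 0, top B: go to q2, push X → (q2, 101, X#)
  read 1, top X: go to q2, push BX → (q2, 01, BX#)
  read 0, top B: go to q2, push XB → (q2, 1, XBX#)
  read 1, top X: go to q2, push BX → (q2, ε, BXBX#)
All input consumed; M is in state q2.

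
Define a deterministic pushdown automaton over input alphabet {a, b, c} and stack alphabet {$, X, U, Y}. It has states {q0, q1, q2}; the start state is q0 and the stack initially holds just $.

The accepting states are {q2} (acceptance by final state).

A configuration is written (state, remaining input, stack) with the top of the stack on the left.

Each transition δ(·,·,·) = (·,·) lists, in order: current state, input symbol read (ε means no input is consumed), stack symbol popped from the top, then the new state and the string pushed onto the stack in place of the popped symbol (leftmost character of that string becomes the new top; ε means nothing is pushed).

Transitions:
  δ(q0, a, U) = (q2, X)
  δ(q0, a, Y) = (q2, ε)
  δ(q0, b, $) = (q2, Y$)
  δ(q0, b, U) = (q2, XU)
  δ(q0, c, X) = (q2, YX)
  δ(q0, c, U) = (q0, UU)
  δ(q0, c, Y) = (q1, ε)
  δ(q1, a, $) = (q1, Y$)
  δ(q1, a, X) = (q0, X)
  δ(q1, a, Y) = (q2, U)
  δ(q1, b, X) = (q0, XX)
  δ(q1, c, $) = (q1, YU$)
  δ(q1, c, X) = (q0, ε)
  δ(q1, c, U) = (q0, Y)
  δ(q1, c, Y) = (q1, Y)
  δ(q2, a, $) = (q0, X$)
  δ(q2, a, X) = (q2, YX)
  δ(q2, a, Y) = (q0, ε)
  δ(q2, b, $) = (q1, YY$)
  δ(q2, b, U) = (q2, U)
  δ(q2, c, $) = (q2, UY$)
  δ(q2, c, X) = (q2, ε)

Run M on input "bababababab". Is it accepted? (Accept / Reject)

(q0, bababababab, $)
  read b, top $: go to q2, push Y$ → (q2, ababababab, Y$)
  read a, top Y: go to q0, push ε → (q0, babababab, $)
  read b, top $: go to q2, push Y$ → (q2, abababab, Y$)
  read a, top Y: go to q0, push ε → (q0, bababab, $)
  read b, top $: go to q2, push Y$ → (q2, ababab, Y$)
  read a, top Y: go to q0, push ε → (q0, babab, $)
  read b, top $: go to q2, push Y$ → (q2, abab, Y$)
  read a, top Y: go to q0, push ε → (q0, bab, $)
  read b, top $: go to q2, push Y$ → (q2, ab, Y$)
  read a, top Y: go to q0, push ε → (q0, b, $)
  read b, top $: go to q2, push Y$ → (q2, ε, Y$)
All input consumed; state q2 ∈ F.

Accept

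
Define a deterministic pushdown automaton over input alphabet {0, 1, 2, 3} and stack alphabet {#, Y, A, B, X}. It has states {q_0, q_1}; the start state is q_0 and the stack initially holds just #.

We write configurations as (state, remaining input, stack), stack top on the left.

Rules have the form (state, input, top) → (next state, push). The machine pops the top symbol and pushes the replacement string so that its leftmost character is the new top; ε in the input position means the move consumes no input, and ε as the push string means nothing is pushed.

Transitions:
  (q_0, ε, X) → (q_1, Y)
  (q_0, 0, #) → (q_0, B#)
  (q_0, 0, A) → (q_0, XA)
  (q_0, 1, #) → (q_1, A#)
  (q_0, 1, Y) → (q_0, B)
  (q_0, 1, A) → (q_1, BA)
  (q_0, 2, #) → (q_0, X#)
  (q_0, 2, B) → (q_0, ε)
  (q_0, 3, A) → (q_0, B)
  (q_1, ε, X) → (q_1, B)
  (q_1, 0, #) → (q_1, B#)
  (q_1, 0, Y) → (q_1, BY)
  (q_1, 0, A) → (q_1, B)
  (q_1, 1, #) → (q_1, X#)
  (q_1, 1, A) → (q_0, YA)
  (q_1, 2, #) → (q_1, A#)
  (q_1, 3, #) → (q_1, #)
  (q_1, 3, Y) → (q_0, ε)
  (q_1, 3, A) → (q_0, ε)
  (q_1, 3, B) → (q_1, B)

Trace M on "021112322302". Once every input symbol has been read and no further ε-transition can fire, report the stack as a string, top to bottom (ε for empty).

(q_0, 021112322302, #)
  read 0, top #: go to q_0, push B# → (q_0, 21112322302, B#)
  read 2, top B: go to q_0, push ε → (q_0, 1112322302, #)
  read 1, top #: go to q_1, push A# → (q_1, 112322302, A#)
  read 1, top A: go to q_0, push YA → (q_0, 12322302, YA#)
  read 1, top Y: go to q_0, push B → (q_0, 2322302, BA#)
  read 2, top B: go to q_0, push ε → (q_0, 322302, A#)
  read 3, top A: go to q_0, push B → (q_0, 22302, B#)
  read 2, top B: go to q_0, push ε → (q_0, 2302, #)
  read 2, top #: go to q_0, push X# → (q_0, 302, X#)
  ε-move, top X: go to q_1, push Y → (q_1, 302, Y#)
  read 3, top Y: go to q_0, push ε → (q_0, 02, #)
  read 0, top #: go to q_0, push B# → (q_0, 2, B#)
  read 2, top B: go to q_0, push ε → (q_0, ε, #)
All input consumed in state q_0 with stack #.

#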